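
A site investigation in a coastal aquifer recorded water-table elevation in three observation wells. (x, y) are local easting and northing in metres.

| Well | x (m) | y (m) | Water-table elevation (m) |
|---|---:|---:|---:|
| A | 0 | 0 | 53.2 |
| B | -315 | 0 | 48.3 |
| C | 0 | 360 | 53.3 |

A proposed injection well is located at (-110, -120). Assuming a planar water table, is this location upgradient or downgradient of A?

downgradient

∂h/∂x = (48.3 − 53.2) / (-315 − 0) = +0.01556
∂h/∂y = (53.3 − 53.2) / (360 − 0) = +0.0002778
Head at (-110, -120) = 53.2 + (+0.01556)·(-110) + (+0.0002778)·(-120) = 51.46 m.
That is lower than the 53.2 m at A, so the point is downgradient.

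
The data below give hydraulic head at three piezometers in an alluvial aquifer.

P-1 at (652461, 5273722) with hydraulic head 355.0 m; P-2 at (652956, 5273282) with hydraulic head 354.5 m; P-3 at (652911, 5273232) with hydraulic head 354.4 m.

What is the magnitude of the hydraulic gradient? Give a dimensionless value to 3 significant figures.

Differences from P-1: to P-2 (Δx, Δy, Δh) = (495, -440, -0.5); to P-3 = (450, -490, -0.6).
Solve a·Δx + b·Δy = Δh: det = 495·(-490) − 450·(-440) = -44550.
∂h/∂x = [(-0.5)·(-490) − (-0.6)·(-440)] / -44550 = +0.0004265
∂h/∂y = [495·(-0.6) − 450·(-0.5)] / -44550 = +0.001616
|∇h| = √(0.0004265² + 0.001616²) = 0.001671

0.00167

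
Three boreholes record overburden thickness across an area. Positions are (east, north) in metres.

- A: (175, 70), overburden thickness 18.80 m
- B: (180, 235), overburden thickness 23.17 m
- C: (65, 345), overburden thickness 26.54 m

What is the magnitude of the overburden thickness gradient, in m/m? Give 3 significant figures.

Three-point gradient (reference A): Δ to B = (5, 165, +4.37), Δ to C = (-110, 275, +7.74).
∂d/∂x = -0.003859, ∂d/∂y = +0.02660 (det = 19525).
|∇f| = √(-0.003859² + 0.02660²) = 0.02688 m/m

0.0269 m/m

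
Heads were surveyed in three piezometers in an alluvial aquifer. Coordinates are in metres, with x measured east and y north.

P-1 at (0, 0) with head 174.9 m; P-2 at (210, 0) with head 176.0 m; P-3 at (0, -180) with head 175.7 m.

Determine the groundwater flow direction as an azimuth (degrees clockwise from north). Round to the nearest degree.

∂h/∂x = (176.0 − 174.9) / (210 − 0) = +0.005238
∂h/∂y = (175.7 − 174.9) / (-180 − 0) = -0.004444
Flow direction (−∇h) has components (-0.005238 E, +0.004444 N).
Azimuth = atan2(E, N) = atan2(-0.005238, +0.004444) = 310.3° ≈ 310°.

310°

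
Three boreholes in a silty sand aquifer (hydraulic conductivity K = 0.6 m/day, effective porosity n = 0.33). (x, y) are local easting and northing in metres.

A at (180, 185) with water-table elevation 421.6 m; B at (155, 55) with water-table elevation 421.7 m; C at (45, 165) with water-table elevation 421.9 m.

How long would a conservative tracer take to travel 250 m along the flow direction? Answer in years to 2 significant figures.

170 years

With h = a·x + b·y + c and A as origin, the differences give:
  (-25)·a + (-130)·b = +0.1
  (-135)·a + (-20)·b = +0.3
Eliminate b (×(-20) and ×(-130), subtract): -17050·a = 37.00 → a = ∂h/∂x = -0.002170
Back-substitute: b = ∂h/∂y = -0.0003519.
|∇h| = √(-0.002170² + -0.0003519²) = 0.002198
Seepage velocity v = K·i/n = 0.6 × 0.002198 / 0.33 = 0.003996 m/day.
t = 250 / 0.003996 = 6.256e+04 days = 171 years.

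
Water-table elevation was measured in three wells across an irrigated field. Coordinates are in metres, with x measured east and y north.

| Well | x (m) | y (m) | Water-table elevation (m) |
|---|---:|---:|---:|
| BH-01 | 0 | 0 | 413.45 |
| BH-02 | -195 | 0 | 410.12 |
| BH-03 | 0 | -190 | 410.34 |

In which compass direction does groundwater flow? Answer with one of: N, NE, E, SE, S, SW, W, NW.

SW

∂h/∂x = (410.12 − 413.45) / (-195 − 0) = +0.01708
∂h/∂y = (410.34 − 413.45) / (-190 − 0) = +0.01637
Flow = −∇h = (-0.01708 east, -0.01637 north), which points southwest.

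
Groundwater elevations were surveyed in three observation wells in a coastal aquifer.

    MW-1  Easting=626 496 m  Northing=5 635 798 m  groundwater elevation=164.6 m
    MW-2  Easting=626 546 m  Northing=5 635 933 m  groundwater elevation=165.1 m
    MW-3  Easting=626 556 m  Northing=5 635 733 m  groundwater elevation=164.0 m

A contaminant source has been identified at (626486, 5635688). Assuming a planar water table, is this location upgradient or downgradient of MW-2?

downgradient

Differences from MW-1: to MW-2 (Δx, Δy, Δh) = (50, 135, +0.5); to MW-3 = (60, -65, -0.6).
Solve a·Δx + b·Δy = Δh: det = 50·(-65) − 60·135 = -11350.
∂h/∂x = [(+0.5)·(-65) − (-0.6)·135] / -11350 = -0.004273
∂h/∂y = [50·(-0.6) − 60·(+0.5)] / -11350 = +0.005286
Head at (626486, 5635688) = 164.6 + (-0.004273)·(-10) + (+0.005286)·(-110) = 164.06 m.
That is lower than the 165.1 m at MW-2, so the point is downgradient.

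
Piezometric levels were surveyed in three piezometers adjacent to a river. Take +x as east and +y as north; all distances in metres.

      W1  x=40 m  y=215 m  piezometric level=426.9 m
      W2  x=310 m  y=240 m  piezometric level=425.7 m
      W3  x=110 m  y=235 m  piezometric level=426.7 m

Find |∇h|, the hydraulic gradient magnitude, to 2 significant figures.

Three-point gradient (reference W1): Δ to W2 = (270, 25, -1.2), Δ to W3 = (70, 20, -0.2).
∂h/∂x = -0.005205, ∂h/∂y = +0.008219 (det = 3650).
|∇h| = √(-0.005205² + 0.008219²) = 0.009729

0.0097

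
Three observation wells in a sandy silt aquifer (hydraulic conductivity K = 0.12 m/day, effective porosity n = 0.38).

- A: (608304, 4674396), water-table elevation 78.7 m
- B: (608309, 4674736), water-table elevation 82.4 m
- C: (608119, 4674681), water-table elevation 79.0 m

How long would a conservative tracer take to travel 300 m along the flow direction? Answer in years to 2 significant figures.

Three-point gradient (reference A): Δ to B = (5, 340, +3.7), Δ to C = (-185, 285, +0.3).
∂h/∂x = +0.01481, ∂h/∂y = +0.01066 (det = 64325).
|∇h| = √(0.01481² + 0.01066²) = 0.01825
Seepage velocity v = K·i/n = 0.12 × 0.01825 / 0.38 = 0.005763 m/day.
t = 300 / 0.005763 = 5.206e+04 days = 143 years.

140 years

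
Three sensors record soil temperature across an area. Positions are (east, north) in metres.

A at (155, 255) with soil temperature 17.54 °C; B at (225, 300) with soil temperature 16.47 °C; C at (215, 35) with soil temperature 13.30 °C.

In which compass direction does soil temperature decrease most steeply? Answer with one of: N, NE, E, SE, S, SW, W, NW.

With T = a·x + b·y + c and A as origin, the differences give:
  70·a + 45·b = -1.07
  60·a + (-220)·b = -4.24
Eliminate b (×(-220) and ×45, subtract): -18100·a = 426.200 → a = ∂T/∂x = -0.02355
Back-substitute: b = ∂T/∂y = +0.01285.
Steepest decrease is along −∇f = (+0.02355 E, -0.01285 N) → southeast.

SE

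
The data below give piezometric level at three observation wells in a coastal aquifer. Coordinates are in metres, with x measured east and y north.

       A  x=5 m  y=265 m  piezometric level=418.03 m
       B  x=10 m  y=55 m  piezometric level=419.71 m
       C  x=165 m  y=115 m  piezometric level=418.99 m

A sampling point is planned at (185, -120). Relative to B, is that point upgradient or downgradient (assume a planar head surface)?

upgradient

Three-point gradient (reference A): Δ to B = (5, -210, +1.68), Δ to C = (160, -150, +0.96).
∂h/∂x = -0.001534, ∂h/∂y = -0.008037 (det = 32850).
Head at (185, -120) = 418.03 + (-0.001534)·(180) + (-0.008037)·(-385) = 420.85 m.
That is higher than the 419.71 m at B, so the point is upgradient.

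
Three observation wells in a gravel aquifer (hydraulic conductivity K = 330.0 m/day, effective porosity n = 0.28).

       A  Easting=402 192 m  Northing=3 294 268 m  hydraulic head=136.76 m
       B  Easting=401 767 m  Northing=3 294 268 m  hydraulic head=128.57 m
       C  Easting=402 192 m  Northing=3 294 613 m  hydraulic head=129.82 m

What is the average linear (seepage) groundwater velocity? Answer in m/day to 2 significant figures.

∂h/∂x = (128.57 − 136.76) / (401767 − 402192) = +0.01927
∂h/∂y = (129.82 − 136.76) / (3294613 − 3294268) = -0.02012
|∇h| = √(0.01927² + -0.02012²) = 0.02786
Seepage velocity v = K·i/n = 330.0 × 0.02786 / 0.28 = 32.83 m/day.

33 m/day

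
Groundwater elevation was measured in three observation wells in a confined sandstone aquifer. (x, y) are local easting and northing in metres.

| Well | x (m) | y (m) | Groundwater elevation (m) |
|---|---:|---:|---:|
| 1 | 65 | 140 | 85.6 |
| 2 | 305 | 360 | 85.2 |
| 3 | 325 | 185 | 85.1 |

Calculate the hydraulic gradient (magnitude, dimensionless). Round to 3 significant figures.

Differences from 1: to 2 (Δx, Δy, Δh) = (240, 220, -0.4); to 3 = (260, 45, -0.5).
Determinant of the coordinate differences = 240·45 − 260·220 = -46400.
∂h/∂x = [(-0.4)·45 − (-0.5)·220] / -46400 = -0.001983
∂h/∂y = [240·(-0.5) − 260·(-0.4)] / -46400 = +0.0003448
|∇h| = √(-0.001983² + 0.0003448²) = 0.002013

0.00201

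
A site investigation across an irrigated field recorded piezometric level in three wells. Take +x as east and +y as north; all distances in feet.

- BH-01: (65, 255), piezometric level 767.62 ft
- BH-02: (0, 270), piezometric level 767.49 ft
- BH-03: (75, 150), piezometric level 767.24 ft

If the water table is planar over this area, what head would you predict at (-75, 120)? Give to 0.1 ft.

With h = a·x + b·y + c and BH-01 as origin, the differences give:
  (-65)·a + 15·b = -0.13
  10·a + (-105)·b = -0.38
Eliminate b (×(-105) and ×15, subtract): 6675·a = 19.350 → a = ∂h/∂x = +0.002899
Back-substitute: b = ∂h/∂y = +0.003895.
h(-75, 120) = 767.62 + (+0.002899)·(-140) + (+0.003895)·(-135) = 767.62 -0.406 -0.526 = 766.688 ft.

766.7 ft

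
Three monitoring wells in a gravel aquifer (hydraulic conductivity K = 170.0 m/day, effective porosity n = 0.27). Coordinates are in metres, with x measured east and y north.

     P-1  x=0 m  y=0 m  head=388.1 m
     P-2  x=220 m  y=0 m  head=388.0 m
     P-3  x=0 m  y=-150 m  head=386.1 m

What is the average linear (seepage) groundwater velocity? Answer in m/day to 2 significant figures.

∂h/∂x = (388.0 − 388.1) / (220 − 0) = -0.0004545
∂h/∂y = (386.1 − 388.1) / (-150 − 0) = +0.01333
|∇h| = √(-0.0004545² + 0.01333²) = 0.01334
Seepage velocity v = K·i/n = 170.0 × 0.01334 / 0.27 = 8.399 m/day.

8.4 m/day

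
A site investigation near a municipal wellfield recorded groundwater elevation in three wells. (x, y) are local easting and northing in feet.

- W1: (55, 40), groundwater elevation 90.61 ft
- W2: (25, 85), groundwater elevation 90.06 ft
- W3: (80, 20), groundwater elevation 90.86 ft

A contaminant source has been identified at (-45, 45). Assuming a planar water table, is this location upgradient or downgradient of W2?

Differences from W1: to W2 (Δx, Δy, Δh) = (-30, 45, -0.55); to W3 = (25, -20, +0.25).
Determinant of the coordinate differences = (-30)·(-20) − 25·45 = -525.
∂h/∂x = [(-0.55)·(-20) − (+0.25)·45] / -525 = +0.0004762
∂h/∂y = [(-30)·(+0.25) − 25·(-0.55)] / -525 = -0.01190
Head at (-45, 45) = 90.61 + (+0.0004762)·(-100) + (-0.01190)·(5) = 90.50 ft.
That is higher than the 90.06 ft at W2, so the point is upgradient.

upgradient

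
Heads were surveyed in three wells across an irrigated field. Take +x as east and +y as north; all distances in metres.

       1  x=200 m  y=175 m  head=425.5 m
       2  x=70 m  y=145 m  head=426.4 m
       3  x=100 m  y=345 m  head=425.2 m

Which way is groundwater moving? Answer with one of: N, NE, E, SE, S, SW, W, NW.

Differences from 1: to 2 (Δx, Δy, Δh) = (-130, -30, +0.9); to 3 = (-100, 170, -0.3).
Determinant of the coordinate differences = (-130)·170 − (-100)·(-30) = -25100.
∂h/∂x = [(+0.9)·170 − (-0.3)·(-30)] / -25100 = -0.005737
∂h/∂y = [(-130)·(-0.3) − (-100)·(+0.9)] / -25100 = -0.005139
Flow = −∇h = (+0.005737 east, +0.005139 north), which points northeast.

NE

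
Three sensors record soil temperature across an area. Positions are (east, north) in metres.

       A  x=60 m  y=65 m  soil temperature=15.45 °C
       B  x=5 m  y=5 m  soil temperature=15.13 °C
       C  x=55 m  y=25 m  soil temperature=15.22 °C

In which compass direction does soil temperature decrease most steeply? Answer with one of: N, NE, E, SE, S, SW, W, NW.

Taking A as reference: B−A = (-55, -60, -0.32); C−A = (-5, -40, -0.23).
Determinant of the coordinate differences = (-55)·(-40) − (-5)·(-60) = 1900.
∂T/∂x = [(-0.32)·(-40) − (-0.23)·(-60)] / 1900 = -0.0005263
∂T/∂y = [(-55)·(-0.23) − (-5)·(-0.32)] / 1900 = +0.005816
Steepest decrease is along −∇f = (+0.0005263 E, -0.005816 N) → south.

S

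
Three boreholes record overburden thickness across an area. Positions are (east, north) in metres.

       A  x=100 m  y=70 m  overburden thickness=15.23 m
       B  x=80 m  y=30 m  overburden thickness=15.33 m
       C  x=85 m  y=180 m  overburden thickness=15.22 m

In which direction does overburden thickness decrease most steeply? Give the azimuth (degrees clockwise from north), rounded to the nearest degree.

Three-point gradient (reference A): Δ to B = (-20, -40, +0.10), Δ to C = (-15, 110, -0.01).
∂d/∂x = -0.003786, ∂d/∂y = -0.0006071 (det = -2800).
Steepest decrease is along −∇f: components (+0.003786 E, +0.0006071 N).
Azimuth = atan2(+0.003786, +0.0006071) = 80.9° ≈ 081°.

081°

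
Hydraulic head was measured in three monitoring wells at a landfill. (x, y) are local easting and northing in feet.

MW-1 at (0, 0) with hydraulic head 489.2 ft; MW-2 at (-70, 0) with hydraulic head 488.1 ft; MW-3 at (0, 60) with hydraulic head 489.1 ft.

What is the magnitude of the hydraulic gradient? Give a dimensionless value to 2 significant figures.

0.016

∂h/∂x = (488.1 − 489.2) / (-70 − 0) = +0.01571
∂h/∂y = (489.1 − 489.2) / (60 − 0) = -0.001667
|∇h| = √(0.01571² + -0.001667²) = 0.0158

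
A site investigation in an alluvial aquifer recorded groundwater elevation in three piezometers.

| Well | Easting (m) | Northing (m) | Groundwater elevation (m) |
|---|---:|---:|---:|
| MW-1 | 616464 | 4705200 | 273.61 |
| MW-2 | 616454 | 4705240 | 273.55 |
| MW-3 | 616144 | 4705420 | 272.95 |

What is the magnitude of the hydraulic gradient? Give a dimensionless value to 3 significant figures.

0.00172

Three-point gradient (reference MW-1): Δ to MW-2 = (-10, 40, -0.06), Δ to MW-3 = (-320, 220, -0.66).
∂h/∂x = +0.001245, ∂h/∂y = -0.001189 (det = 10600).
|∇h| = √(0.001245² + -0.001189²) = 0.001722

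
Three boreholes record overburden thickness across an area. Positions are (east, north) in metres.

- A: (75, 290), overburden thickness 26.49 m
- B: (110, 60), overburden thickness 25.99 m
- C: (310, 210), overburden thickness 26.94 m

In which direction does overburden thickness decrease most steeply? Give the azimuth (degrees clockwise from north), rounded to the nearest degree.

With d = a·x + b·y + c and A as origin, the differences give:
  35·a + (-230)·b = -0.50
  235·a + (-80)·b = +0.45
Eliminate b (×(-80) and ×(-230), subtract): 51250·a = 143.500 → a = ∂d/∂x = +0.002800
Back-substitute: b = ∂d/∂y = +0.002600.
Steepest decrease is along −∇f: components (-0.002800 E, -0.002600 N).
Azimuth = atan2(-0.002800, -0.002600) = 227.1° ≈ 227°.

227°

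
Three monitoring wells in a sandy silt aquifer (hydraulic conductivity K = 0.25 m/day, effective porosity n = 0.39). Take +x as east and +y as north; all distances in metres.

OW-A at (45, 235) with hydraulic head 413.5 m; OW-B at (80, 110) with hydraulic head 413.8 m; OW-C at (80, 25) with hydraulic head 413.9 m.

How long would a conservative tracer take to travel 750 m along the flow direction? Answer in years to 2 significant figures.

710 years

Differences from OW-A: to OW-B (Δx, Δy, Δh) = (35, -125, +0.3); to OW-C = (35, -210, +0.4).
Determinant of the coordinate differences = 35·(-210) − 35·(-125) = -2975.
∂h/∂x = [(+0.3)·(-210) − (+0.4)·(-125)] / -2975 = +0.004370
∂h/∂y = [35·(+0.4) − 35·(+0.3)] / -2975 = -0.001176
|∇h| = √(0.004370² + -0.001176²) = 0.004525
Seepage velocity v = K·i/n = 0.25 × 0.004525 / 0.39 = 0.002901 m/day.
t = 750 / 0.002901 = 2.585e+05 days = 708 years.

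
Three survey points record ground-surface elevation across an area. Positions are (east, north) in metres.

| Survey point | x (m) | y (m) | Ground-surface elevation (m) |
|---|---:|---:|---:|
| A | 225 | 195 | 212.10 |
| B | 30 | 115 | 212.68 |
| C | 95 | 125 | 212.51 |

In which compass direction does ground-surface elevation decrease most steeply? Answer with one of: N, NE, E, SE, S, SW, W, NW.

With z = a·x + b·y + c and A as origin, the differences give:
  (-195)·a + (-80)·b = +0.58
  (-130)·a + (-70)·b = +0.41
Eliminate b (×(-70) and ×(-80), subtract): 3250·a = -7.800 → a = ∂z/∂x = -0.002400
Back-substitute: b = ∂z/∂y = -0.001400.
Steepest decrease is along −∇f = (+0.002400 E, +0.001400 N) → northeast.

NE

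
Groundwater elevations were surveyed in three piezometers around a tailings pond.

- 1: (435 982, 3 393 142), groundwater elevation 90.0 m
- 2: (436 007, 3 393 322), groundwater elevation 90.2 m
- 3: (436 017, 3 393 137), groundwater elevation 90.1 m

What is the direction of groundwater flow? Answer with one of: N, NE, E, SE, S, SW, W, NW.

W

With h = a·x + b·y + c and 1 as origin, the differences give:
  25·a + 180·b = +0.2
  35·a + (-5)·b = +0.1
Eliminate b (×(-5) and ×180, subtract): -6425·a = -19.00 → a = ∂h/∂x = +0.002957
Back-substitute: b = ∂h/∂y = +0.0007004.
Flow = −∇h = (-0.002957 east, -0.0007004 north), which points west.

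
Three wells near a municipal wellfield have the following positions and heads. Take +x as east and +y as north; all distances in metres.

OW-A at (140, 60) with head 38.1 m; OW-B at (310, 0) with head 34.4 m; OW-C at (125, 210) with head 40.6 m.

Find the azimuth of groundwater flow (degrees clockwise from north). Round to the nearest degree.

132°

Differences from OW-A: to OW-B (Δx, Δy, Δh) = (170, -60, -3.7); to OW-C = (-15, 150, +2.5).
Determinant of the coordinate differences = 170·150 − (-15)·(-60) = 24600.
∂h/∂x = [(-3.7)·150 − (+2.5)·(-60)] / 24600 = -0.01646
∂h/∂y = [170·(+2.5) − (-15)·(-3.7)] / 24600 = +0.01502
Flow direction (−∇h) has components (+0.01646 E, -0.01502 N).
Azimuth = atan2(E, N) = atan2(+0.01646, -0.01502) = 132.4° ≈ 132°.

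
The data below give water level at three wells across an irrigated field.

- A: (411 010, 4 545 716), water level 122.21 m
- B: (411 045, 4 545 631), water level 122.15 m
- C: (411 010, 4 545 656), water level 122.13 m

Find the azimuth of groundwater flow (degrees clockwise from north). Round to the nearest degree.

229°

Differences from A: to B (Δx, Δy, Δh) = (35, -85, -0.06); to C = (0, -60, -0.08).
Determinant of the coordinate differences = 35·(-60) − 0·(-85) = -2100.
∂h/∂x = [(-0.06)·(-60) − (-0.08)·(-85)] / -2100 = +0.001524
∂h/∂y = [35·(-0.08) − 0·(-0.06)] / -2100 = +0.001333
Flow direction (−∇h) has components (-0.001524 E, -0.001333 N).
Azimuth = atan2(E, N) = atan2(-0.001524, -0.001333) = 228.8° ≈ 229°.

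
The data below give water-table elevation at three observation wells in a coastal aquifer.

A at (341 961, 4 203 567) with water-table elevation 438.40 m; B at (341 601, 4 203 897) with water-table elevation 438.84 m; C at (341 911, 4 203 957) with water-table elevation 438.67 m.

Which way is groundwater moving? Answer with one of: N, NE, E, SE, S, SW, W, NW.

SE

With h = a·x + b·y + c and A as origin, the differences give:
  (-360)·a + 330·b = +0.44
  (-50)·a + 390·b = +0.27
Eliminate b (×390 and ×330, subtract): -123900·a = 82.500 → a = ∂h/∂x = -0.0006659
Back-substitute: b = ∂h/∂y = +0.0006069.
Flow = −∇h = (+0.0006659 east, -0.0006069 north), which points southeast.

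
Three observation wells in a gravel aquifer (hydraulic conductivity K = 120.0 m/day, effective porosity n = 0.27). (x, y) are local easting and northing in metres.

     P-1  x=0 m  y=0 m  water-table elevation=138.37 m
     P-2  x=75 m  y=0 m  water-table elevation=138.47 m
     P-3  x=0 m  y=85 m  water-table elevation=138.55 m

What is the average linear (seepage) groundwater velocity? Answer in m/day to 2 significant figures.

∂h/∂x = (138.47 − 138.37) / (75 − 0) = +0.001333
∂h/∂y = (138.55 − 138.37) / (85 − 0) = +0.002118
|∇h| = √(0.001333² + 0.002118²) = 0.002503
Seepage velocity v = K·i/n = 120.0 × 0.002503 / 0.27 = 1.112 m/day.

1.1 m/day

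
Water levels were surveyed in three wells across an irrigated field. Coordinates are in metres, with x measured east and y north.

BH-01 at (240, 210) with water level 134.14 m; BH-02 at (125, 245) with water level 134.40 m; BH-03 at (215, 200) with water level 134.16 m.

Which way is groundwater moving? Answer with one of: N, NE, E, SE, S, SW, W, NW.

With h = a·x + b·y + c and BH-01 as origin, the differences give:
  (-115)·a + 35·b = +0.26
  (-25)·a + (-10)·b = +0.02
Eliminate b (×(-10) and ×35, subtract): 2025·a = -3.300 → a = ∂h/∂x = -0.001630
Back-substitute: b = ∂h/∂y = +0.002074.
Flow = −∇h = (+0.001630 east, -0.002074 north), which points southeast.

SE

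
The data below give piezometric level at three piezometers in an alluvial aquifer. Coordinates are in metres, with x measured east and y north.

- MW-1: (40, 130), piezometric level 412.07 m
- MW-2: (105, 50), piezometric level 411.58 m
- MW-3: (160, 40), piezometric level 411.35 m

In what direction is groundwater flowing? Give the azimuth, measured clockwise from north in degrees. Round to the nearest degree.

Taking MW-1 as reference: MW-2−MW-1 = (65, -80, -0.49); MW-3−MW-1 = (120, -90, -0.72).
Determinant of the coordinate differences = 65·(-90) − 120·(-80) = 3750.
∂h/∂x = [(-0.49)·(-90) − (-0.72)·(-80)] / 3750 = -0.003600
∂h/∂y = [65·(-0.72) − 120·(-0.49)] / 3750 = +0.003200
Flow direction (−∇h) has components (+0.003600 E, -0.003200 N).
Azimuth = atan2(E, N) = atan2(+0.003600, -0.003200) = 131.6° ≈ 132°.

132°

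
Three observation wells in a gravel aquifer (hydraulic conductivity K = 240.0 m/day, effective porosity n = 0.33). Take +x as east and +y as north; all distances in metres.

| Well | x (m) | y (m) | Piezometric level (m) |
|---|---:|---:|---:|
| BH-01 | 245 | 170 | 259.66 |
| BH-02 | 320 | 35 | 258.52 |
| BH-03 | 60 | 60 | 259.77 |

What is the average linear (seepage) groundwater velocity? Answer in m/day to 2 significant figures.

5.4 m/day

Taking BH-01 as reference: BH-02−BH-01 = (75, -135, -1.14); BH-03−BH-01 = (-185, -110, +0.11).
Solve a·Δx + b·Δy = Δh: det = 75·(-110) − (-185)·(-135) = -33225.
∂h/∂x = [(-1.14)·(-110) − (+0.11)·(-135)] / -33225 = -0.004221
∂h/∂y = [75·(+0.11) − (-185)·(-1.14)] / -33225 = +0.006099
|∇h| = √(-0.004221² + 0.006099²) = 0.007417
Seepage velocity v = K·i/n = 240.0 × 0.007417 / 0.33 = 5.394 m/day.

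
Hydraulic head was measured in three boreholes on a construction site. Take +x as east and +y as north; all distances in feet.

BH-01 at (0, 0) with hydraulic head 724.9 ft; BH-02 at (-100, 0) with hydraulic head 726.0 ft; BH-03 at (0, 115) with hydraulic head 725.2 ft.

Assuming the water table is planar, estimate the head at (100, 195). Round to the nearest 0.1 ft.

724.3 ft

∂h/∂x = (726.0 − 724.9) / (-100 − 0) = -0.01100
∂h/∂y = (725.2 − 724.9) / (115 − 0) = +0.002609
h(100, 195) = 724.9 + (-0.01100)·(100) + (+0.002609)·(195) = 724.9 -1.100 +0.509 = 724.309 ft.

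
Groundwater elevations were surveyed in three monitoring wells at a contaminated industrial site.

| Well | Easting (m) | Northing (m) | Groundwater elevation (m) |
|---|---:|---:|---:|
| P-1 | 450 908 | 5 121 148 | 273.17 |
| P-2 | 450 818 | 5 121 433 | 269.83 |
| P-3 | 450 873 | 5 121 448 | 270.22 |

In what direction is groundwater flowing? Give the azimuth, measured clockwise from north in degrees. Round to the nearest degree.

313°

Differences from P-1: to P-2 (Δx, Δy, Δh) = (-90, 285, -3.34); to P-3 = (-35, 300, -2.95).
Solve a·Δx + b·Δy = Δh: det = (-90)·300 − (-35)·285 = -17025.
∂h/∂x = [(-3.34)·300 − (-2.95)·285] / -17025 = +0.009471
∂h/∂y = [(-90)·(-2.95) − (-35)·(-3.34)] / -17025 = -0.008728
Flow direction (−∇h) has components (-0.009471 E, +0.008728 N).
Azimuth = atan2(E, N) = atan2(-0.009471, +0.008728) = 312.7° ≈ 313°.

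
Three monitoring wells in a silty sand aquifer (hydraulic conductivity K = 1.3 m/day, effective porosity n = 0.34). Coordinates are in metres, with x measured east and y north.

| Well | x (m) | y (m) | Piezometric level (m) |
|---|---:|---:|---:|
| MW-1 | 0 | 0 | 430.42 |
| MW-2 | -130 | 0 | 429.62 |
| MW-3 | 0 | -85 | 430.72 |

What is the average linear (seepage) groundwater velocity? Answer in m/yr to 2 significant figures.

∂h/∂x = (429.62 − 430.42) / (-130 − 0) = +0.006154
∂h/∂y = (430.72 − 430.42) / (-85 − 0) = -0.003529
|∇h| = √(0.006154² + -0.003529²) = 0.007094
Seepage velocity v = K·i/n = 1.3 × 0.007094 / 0.34 = 0.02712 m/day = 9.906 m/yr.

9.9 m/yr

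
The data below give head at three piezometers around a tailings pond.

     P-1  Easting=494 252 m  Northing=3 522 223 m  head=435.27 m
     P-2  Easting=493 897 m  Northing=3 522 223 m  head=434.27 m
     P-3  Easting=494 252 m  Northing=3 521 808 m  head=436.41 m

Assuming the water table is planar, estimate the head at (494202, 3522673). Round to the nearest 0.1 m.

433.9 m

∂h/∂x = (434.27 − 435.27) / (493897 − 494252) = +0.002817
∂h/∂y = (436.41 − 435.27) / (3521808 − 3522223) = -0.002747
h(494202, 3522673) = 435.27 + (+0.002817)·(-50) + (-0.002747)·(450) = 435.27 -0.141 -1.236 = 433.893 m.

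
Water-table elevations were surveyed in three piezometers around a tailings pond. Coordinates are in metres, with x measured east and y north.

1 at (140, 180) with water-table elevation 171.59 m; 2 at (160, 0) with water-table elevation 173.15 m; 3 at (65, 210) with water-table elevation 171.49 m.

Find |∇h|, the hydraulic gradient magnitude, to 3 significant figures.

Differences from 1: to 2 (Δx, Δy, Δh) = (20, -180, +1.56); to 3 = (-75, 30, -0.10).
Solve a·Δx + b·Δy = Δh: det = 20·30 − (-75)·(-180) = -12900.
∂h/∂x = [(+1.56)·30 − (-0.10)·(-180)] / -12900 = -0.002233
∂h/∂y = [20·(-0.10) − (-75)·(+1.56)] / -12900 = -0.008915
|∇h| = √(-0.002233² + -0.008915²) = 0.00919

0.00919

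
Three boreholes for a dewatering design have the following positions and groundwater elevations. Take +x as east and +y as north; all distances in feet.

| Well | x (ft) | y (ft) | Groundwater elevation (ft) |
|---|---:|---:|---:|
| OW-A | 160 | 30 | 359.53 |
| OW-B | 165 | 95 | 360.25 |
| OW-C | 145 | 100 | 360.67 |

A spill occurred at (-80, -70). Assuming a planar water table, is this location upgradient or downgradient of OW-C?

With h = a·x + b·y + c and OW-A as origin, the differences give:
  5·a + 65·b = +0.72
  (-15)·a + 70·b = +1.14
Eliminate b (×70 and ×65, subtract): 1325·a = -23.700 → a = ∂h/∂x = -0.01789
Back-substitute: b = ∂h/∂y = +0.01245.
Head at (-80, -70) = 359.53 + (-0.01789)·(-240) + (+0.01245)·(-100) = 362.58 ft.
That is higher than the 360.67 ft at OW-C, so the point is upgradient.

upgradient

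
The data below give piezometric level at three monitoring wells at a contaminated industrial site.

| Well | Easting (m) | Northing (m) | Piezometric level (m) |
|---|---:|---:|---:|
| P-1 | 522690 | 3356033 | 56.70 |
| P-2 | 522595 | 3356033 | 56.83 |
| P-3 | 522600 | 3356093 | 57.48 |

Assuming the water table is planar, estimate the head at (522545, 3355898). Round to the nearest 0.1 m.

Taking P-1 as reference: P-2−P-1 = (-95, 0, +0.13); P-3−P-1 = (-90, 60, +0.78).
Determinant of the coordinate differences = (-95)·60 − (-90)·0 = -5700.
∂h/∂x = [(+0.13)·60 − (+0.78)·0] / -5700 = -0.001368
∂h/∂y = [(-95)·(+0.78) − (-90)·(+0.13)] / -5700 = +0.01095
h(522545, 3355898) = 56.70 + (-0.001368)·(-145) + (+0.01095)·(-135) = 56.70 +0.198 -1.478 = 55.421 m.

55.4 m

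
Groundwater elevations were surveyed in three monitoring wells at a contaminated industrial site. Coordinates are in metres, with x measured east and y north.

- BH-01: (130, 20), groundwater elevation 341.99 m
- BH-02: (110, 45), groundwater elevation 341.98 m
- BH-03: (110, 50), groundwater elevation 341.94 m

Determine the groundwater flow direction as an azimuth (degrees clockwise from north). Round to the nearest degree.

Taking BH-01 as reference: BH-02−BH-01 = (-20, 25, -0.01); BH-03−BH-01 = (-20, 30, -0.05).
Determinant of the coordinate differences = (-20)·30 − (-20)·25 = -100.
∂h/∂x = [(-0.01)·30 − (-0.05)·25] / -100 = -0.009500
∂h/∂y = [(-20)·(-0.05) − (-20)·(-0.01)] / -100 = -0.008000
Flow direction (−∇h) has components (+0.009500 E, +0.008000 N).
Azimuth = atan2(E, N) = atan2(+0.009500, +0.008000) = 49.9° ≈ 050°.

050°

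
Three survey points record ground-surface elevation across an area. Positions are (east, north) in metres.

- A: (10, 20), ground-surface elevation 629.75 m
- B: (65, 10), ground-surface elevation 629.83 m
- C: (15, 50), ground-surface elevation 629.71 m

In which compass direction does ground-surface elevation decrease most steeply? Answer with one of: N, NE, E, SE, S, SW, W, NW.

NW

Taking A as reference: B−A = (55, -10, +0.08); C−A = (5, 30, -0.04).
Determinant of the coordinate differences = 55·30 − 5·(-10) = 1700.
∂z/∂x = [(+0.08)·30 − (-0.04)·(-10)] / 1700 = +0.001176
∂z/∂y = [55·(-0.04) − 5·(+0.08)] / 1700 = -0.001529
Steepest decrease is along −∇f = (-0.001176 E, +0.001529 N) → northwest.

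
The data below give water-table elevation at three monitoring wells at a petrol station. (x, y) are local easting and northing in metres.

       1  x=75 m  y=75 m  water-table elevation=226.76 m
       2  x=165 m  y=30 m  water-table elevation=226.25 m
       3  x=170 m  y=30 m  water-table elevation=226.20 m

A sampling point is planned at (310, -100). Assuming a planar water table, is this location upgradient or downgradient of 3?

Differences from 1: to 2 (Δx, Δy, Δh) = (90, -45, -0.51); to 3 = (95, -45, -0.56).
Determinant of the coordinate differences = 90·(-45) − 95·(-45) = 225.
∂h/∂x = [(-0.51)·(-45) − (-0.56)·(-45)] / 225 = -0.01000
∂h/∂y = [90·(-0.56) − 95·(-0.51)] / 225 = -0.008667
Head at (310, -100) = 226.76 + (-0.01000)·(235) + (-0.008667)·(-175) = 225.93 m.
That is lower than the 226.20 m at 3, so the point is downgradient.

downgradient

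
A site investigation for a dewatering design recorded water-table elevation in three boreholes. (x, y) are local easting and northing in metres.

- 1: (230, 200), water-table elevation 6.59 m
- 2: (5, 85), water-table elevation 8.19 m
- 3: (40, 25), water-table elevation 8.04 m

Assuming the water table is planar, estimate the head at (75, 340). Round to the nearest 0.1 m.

Differences from 1: to 2 (Δx, Δy, Δh) = (-225, -115, +1.60); to 3 = (-190, -175, +1.45).
Solve a·Δx + b·Δy = Δh: det = (-225)·(-175) − (-190)·(-115) = 17525.
∂h/∂x = [(+1.60)·(-175) − (+1.45)·(-115)] / 17525 = -0.006462
∂h/∂y = [(-225)·(+1.45) − (-190)·(+1.60)] / 17525 = -0.001270
h(75, 340) = 6.59 + (-0.006462)·(-155) + (-0.001270)·(140) = 6.59 +1.002 -0.178 = 7.414 m.

7.4 m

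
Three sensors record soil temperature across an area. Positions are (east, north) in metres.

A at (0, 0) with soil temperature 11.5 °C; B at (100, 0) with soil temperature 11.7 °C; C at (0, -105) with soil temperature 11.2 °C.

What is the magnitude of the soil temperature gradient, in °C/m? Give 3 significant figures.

0.00349 °C/m

∂T/∂x = (11.7 − 11.5) / (100 − 0) = +0.002000
∂T/∂y = (11.2 − 11.5) / (-105 − 0) = +0.002857
|∇f| = √(0.002000² + 0.002857²) = 0.003487 °C/m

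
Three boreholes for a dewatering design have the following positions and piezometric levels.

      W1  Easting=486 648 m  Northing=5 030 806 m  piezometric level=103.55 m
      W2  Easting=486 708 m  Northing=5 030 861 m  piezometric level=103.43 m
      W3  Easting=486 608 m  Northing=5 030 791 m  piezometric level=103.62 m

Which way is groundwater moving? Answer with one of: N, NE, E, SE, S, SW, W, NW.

E

Differences from W1: to W2 (Δx, Δy, Δh) = (60, 55, -0.12); to W3 = (-40, -15, +0.07).
Determinant of the coordinate differences = 60·(-15) − (-40)·55 = 1300.
∂h/∂x = [(-0.12)·(-15) − (+0.07)·55] / 1300 = -0.001577
∂h/∂y = [60·(+0.07) − (-40)·(-0.12)] / 1300 = -0.0004615
Flow = −∇h = (+0.001577 east, +0.0004615 north), which points east.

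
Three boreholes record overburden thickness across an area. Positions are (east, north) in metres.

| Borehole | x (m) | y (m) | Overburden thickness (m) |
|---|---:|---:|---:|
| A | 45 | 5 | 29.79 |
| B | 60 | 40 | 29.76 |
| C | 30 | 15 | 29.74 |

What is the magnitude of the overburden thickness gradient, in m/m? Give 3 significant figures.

With d = a·x + b·y + c and A as origin, the differences give:
  15·a + 35·b = -0.03
  (-15)·a + 10·b = -0.05
Eliminate b (×10 and ×35, subtract): 675·a = 1.450 → a = ∂d/∂x = +0.002148
Back-substitute: b = ∂d/∂y = -0.001778.
|∇f| = √(0.002148² + -0.001778²) = 0.002788 m/m

0.00279 m/m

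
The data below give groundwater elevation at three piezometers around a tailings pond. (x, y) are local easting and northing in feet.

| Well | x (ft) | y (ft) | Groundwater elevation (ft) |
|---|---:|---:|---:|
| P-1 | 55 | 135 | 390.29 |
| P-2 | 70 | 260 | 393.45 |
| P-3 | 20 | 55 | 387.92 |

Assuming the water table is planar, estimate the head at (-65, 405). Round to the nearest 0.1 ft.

Three-point gradient (reference P-1): Δ to P-2 = (15, 125, +3.16), Δ to P-3 = (-35, -80, -2.37).
∂h/∂x = +0.01369, ∂h/∂y = +0.02364 (det = 3175).
h(-65, 405) = 390.29 + (+0.01369)·(-120) + (+0.02364)·(270) = 390.29 -1.642 +6.382 = 395.030 ft.

395.0 ft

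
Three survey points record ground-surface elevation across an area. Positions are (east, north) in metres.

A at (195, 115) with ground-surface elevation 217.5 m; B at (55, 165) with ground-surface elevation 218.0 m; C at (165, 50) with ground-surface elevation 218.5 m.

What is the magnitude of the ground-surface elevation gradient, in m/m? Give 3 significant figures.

Taking A as reference: B−A = (-140, 50, +0.5); C−A = (-30, -65, +1.0).
Determinant of the coordinate differences = (-140)·(-65) − (-30)·50 = 10600.
∂z/∂x = [(+0.5)·(-65) − (+1.0)·50] / 10600 = -0.007783
∂z/∂y = [(-140)·(+1.0) − (-30)·(+0.5)] / 10600 = -0.01179
|∇f| = √(-0.007783² + -0.01179²) = 0.01413 m/m

0.0141 m/m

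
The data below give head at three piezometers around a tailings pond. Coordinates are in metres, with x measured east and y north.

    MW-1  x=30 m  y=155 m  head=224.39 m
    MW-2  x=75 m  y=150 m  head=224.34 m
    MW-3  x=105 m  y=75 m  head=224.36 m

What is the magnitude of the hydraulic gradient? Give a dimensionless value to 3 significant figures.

0.00141

With h = a·x + b·y + c and MW-1 as origin, the differences give:
  45·a + (-5)·b = -0.05
  75·a + (-80)·b = -0.03
Eliminate b (×(-80) and ×(-5), subtract): -3225·a = 3.850 → a = ∂h/∂x = -0.001194
Back-substitute: b = ∂h/∂y = -0.0007442.
|∇h| = √(-0.001194² + -0.0007442²) = 0.001407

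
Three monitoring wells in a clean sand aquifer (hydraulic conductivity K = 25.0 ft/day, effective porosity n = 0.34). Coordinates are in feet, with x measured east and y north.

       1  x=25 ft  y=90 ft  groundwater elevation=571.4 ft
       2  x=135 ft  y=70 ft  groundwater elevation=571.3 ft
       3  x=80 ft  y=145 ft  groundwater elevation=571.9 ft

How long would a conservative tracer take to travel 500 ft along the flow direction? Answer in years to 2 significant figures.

With h = a·x + b·y + c and 1 as origin, the differences give:
  110·a + (-20)·b = -0.1
  55·a + 55·b = +0.5
Eliminate b (×55 and ×(-20), subtract): 7150·a = 4.50 → a = ∂h/∂x = +0.0006294
Back-substitute: b = ∂h/∂y = +0.008462.
|∇h| = √(0.0006294² + 0.008462²) = 0.008485
Seepage velocity v = K·i/n = 25.0 × 0.008485 / 0.34 = 0.6239 ft/day.
t = 500 / 0.6239 = 801.4 days = 2.19 years.

2.2 years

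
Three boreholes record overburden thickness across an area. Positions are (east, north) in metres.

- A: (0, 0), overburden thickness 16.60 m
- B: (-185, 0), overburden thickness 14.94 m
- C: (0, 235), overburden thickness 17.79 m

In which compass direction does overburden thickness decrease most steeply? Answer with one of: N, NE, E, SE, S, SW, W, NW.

∂d/∂x = (14.94 − 16.60) / (-185 − 0) = +0.008973
∂d/∂y = (17.79 − 16.60) / (235 − 0) = +0.005064
Steepest decrease is along −∇f = (-0.008973 E, -0.005064 N) → southwest.

SW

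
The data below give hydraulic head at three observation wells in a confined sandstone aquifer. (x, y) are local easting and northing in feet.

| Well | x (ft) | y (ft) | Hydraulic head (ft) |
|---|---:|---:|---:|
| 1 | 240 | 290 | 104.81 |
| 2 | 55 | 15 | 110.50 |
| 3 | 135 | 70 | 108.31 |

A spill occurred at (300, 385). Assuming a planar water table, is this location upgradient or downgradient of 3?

With h = a·x + b·y + c and 1 as origin, the differences give:
  (-185)·a + (-275)·b = +5.69
  (-105)·a + (-220)·b = +3.50
Eliminate b (×(-220) and ×(-275), subtract): 11825·a = -289.300 → a = ∂h/∂x = -0.02447
Back-substitute: b = ∂h/∂y = -0.004233.
Head at (300, 385) = 104.81 + (-0.02447)·(60) + (-0.004233)·(95) = 102.94 ft.
That is lower than the 108.31 ft at 3, so the point is downgradient.

downgradient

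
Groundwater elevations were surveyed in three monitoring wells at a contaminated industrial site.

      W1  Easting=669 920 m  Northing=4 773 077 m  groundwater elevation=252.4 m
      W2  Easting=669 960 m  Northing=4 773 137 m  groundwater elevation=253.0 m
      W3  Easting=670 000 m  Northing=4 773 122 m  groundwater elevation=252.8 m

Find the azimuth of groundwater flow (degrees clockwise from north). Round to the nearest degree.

Differences from W1: to W2 (Δx, Δy, Δh) = (40, 60, +0.6); to W3 = (80, 45, +0.4).
Determinant of the coordinate differences = 40·45 − 80·60 = -3000.
∂h/∂x = [(+0.6)·45 − (+0.4)·60] / -3000 = -0.0010000
∂h/∂y = [40·(+0.4) − 80·(+0.6)] / -3000 = +0.01067
Flow direction (−∇h) has components (+0.0010000 E, -0.01067 N).
Azimuth = atan2(E, N) = atan2(+0.0010000, -0.01067) = 174.6° ≈ 175°.

175°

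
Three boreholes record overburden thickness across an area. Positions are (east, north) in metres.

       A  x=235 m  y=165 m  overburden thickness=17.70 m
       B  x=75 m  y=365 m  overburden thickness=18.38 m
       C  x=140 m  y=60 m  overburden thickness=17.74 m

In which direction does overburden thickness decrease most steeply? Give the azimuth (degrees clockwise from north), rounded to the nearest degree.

126°

With d = a·x + b·y + c and A as origin, the differences give:
  (-160)·a + 200·b = +0.68
  (-95)·a + (-105)·b = +0.04
Eliminate b (×(-105) and ×200, subtract): 35800·a = -79.400 → a = ∂d/∂x = -0.002218
Back-substitute: b = ∂d/∂y = +0.001626.
Steepest decrease is along −∇f: components (+0.002218 E, -0.001626 N).
Azimuth = atan2(+0.002218, -0.001626) = 126.2° ≈ 126°.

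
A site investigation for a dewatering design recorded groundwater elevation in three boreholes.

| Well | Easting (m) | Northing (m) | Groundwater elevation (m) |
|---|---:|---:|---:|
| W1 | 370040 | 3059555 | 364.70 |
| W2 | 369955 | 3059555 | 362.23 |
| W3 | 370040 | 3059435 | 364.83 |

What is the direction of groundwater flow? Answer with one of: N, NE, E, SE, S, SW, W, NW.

W

∂h/∂x = (362.23 − 364.70) / (369955 − 370040) = +0.02906
∂h/∂y = (364.83 − 364.70) / (3059435 − 3059555) = -0.001083
Flow = −∇h = (-0.02906 east, +0.001083 north), which points west.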